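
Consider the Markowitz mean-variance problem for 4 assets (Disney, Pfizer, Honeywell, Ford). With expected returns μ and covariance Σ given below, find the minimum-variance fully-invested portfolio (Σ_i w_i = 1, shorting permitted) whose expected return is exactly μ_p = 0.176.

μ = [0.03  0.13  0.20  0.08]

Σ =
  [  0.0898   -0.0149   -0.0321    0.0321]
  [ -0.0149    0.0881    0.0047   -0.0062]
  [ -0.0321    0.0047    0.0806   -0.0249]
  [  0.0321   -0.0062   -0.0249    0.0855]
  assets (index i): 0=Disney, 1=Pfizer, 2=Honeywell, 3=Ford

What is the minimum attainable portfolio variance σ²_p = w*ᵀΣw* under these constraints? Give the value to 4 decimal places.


0.0421

x=Σ⁻¹μ = [1.2463  1.6169  3.3671  1.5656]
y=Σ⁻¹𝟙 = [16.7981  13.9105  22.2656  12.8823]
a=μᵀx=1.046268  b=𝟙ᵀx=7.796021  c=𝟙ᵀy=65.856569  D=ac−b²=8.125684
λ₁=(c·0.176−b)/D = (65.856569·0.176−7.796021)/8.125684 = 0.467005
λ₂=(a−b·0.176)/D = (1.046268−7.796021·0.176)/8.125684 = -0.040099
w* = 0.467005·x + -0.040099·y:
  w_0 = 0.467005·1.2463 + -0.040099·16.7981 = -0.0915  (Disney)
  w_1 = 0.467005·1.6169 + -0.040099·13.9105 = 0.1973  (Pfizer)
  w_2 = 0.467005·3.3671 + -0.040099·22.2656 = 0.6796  (Honeywell)
  w_3 = 0.467005·1.5656 + -0.040099·12.8823 = 0.2146  (Ford)
Σw_i=1.0000  μᵀw=0.1760
σ²=wᵀΣw=λ₁·μ_p+λ₂ = 0.467005·0.176 + -0.040099 = 0.042094 ≈ 0.0421


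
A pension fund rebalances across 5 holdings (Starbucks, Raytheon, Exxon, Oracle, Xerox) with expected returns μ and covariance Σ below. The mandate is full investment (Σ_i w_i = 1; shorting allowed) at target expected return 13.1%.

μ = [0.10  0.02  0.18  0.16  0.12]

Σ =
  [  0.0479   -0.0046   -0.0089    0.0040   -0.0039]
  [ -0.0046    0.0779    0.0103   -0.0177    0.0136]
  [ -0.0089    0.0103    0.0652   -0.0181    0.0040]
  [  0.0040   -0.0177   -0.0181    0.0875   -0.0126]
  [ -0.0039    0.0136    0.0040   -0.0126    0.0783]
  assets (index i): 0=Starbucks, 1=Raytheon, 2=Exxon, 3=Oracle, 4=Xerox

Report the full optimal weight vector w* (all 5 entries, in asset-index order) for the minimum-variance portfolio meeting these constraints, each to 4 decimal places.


p=Σ⁻¹μ = [2.7278  0.2274  3.7584  2.7991  1.8874]
q=Σ⁻¹𝟙 = [25.6226  13.5468  21.2288  19.3655  13.7265]
a=μᵀp=1.628183  b=𝟙ᵀp=11.400044  c=𝟙ᵀq=93.490230  D=ac−b²=22.258222
λ₁=(c·0.131−b)/D = (93.490230·0.131−11.400044)/22.258222 = 0.038061
λ₂=(a−b·0.131)/D = (1.628183−11.400044·0.131)/22.258222 = 0.006055
w* = 0.038061·p + 0.006055·q:
  w_0 = 0.038061·2.7278 + 0.006055·25.6226 = 0.2590  (Starbucks)
  w_1 = 0.038061·0.2274 + 0.006055·13.5468 = 0.0907  (Raytheon)
  w_2 = 0.038061·3.7584 + 0.006055·21.2288 = 0.2716  (Exxon)
  w_3 = 0.038061·2.7991 + 0.006055·19.3655 = 0.2238  (Oracle)
  w_4 = 0.038061·1.8874 + 0.006055·13.7265 = 0.1550  (Xerox)
Σw_i=1.0000  μᵀw=0.1310
σ²=wᵀΣw=λ₁·μ_p+λ₂ = 0.038061·0.131 + 0.006055 = 0.011041 ≈ 0.0110

0.2590  0.0907  0.2716  0.2238  0.1550


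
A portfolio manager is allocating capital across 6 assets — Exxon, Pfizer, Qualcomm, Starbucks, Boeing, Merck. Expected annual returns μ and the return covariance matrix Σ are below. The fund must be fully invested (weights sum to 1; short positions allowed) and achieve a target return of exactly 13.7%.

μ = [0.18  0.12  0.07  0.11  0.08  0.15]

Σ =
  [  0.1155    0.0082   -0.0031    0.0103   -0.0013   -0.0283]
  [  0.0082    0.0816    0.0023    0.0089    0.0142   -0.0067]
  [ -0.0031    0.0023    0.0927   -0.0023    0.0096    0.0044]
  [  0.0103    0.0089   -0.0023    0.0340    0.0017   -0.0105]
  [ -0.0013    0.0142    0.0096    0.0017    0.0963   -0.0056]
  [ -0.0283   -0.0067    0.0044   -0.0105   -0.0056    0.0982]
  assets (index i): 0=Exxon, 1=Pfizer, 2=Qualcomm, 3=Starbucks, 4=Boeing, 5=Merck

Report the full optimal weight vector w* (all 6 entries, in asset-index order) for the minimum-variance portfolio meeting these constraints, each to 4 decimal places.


p=Σ⁻¹μ = [1.8364  0.9953  0.6780  3.1929  0.7289  2.4772]
q=Σ⁻¹𝟙 = [9.9473  7.5581  9.9571  29.8435  8.8624  16.8159]
a=μᵀp=1.278556  b=𝟙ᵀp=9.908653  c=𝟙ᵀq=82.984367  D=ac−b²=7.918795
λ₁=(c·0.137−b)/D = (82.984367·0.137−9.908653)/7.918795 = 0.184397
λ₂=(a−b·0.137)/D = (1.278556−9.908653·0.137)/7.918795 = -0.009967
w* = 0.184397·p + -0.009967·q:
  w_0 = 0.184397·1.8364 + -0.009967·9.9473 = 0.2395  (Exxon)
  w_1 = 0.184397·0.9953 + -0.009967·7.5581 = 0.1082  (Pfizer)
  w_2 = 0.184397·0.6780 + -0.009967·9.9571 = 0.0258  (Qualcomm)
  w_3 = 0.184397·3.1929 + -0.009967·29.8435 = 0.2913  (Starbucks)
  w_4 = 0.184397·0.7289 + -0.009967·8.8624 = 0.0461  (Boeing)
  w_5 = 0.184397·2.4772 + -0.009967·16.8159 = 0.2892  (Merck)
Σw_i=1.0000  μᵀw=0.1370
σ²=wᵀΣw=λ₁·μ_p+λ₂ = 0.184397·0.137 + -0.009967 = 0.015295 ≈ 0.0153

0.2395  0.1082  0.0258  0.2913  0.0461  0.2892


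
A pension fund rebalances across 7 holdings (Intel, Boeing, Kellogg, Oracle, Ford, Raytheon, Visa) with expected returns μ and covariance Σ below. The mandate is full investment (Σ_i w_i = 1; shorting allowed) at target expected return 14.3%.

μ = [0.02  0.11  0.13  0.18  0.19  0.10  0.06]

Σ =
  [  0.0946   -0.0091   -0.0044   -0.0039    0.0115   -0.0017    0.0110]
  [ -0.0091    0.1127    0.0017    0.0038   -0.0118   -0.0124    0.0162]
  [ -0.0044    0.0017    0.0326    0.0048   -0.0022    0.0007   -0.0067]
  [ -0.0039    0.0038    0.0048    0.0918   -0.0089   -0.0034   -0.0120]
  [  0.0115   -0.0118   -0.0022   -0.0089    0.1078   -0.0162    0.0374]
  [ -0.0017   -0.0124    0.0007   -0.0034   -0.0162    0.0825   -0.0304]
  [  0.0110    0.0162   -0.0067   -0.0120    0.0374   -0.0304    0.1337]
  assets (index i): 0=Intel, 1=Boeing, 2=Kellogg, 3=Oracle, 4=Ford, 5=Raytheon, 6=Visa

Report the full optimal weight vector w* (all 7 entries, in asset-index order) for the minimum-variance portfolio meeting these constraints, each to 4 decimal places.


-0.0005  0.1029  0.3162  0.1842  0.2080  0.1639  0.0252

p=Σ⁻¹μ = [0.3042  1.2680  3.8654  2.0801  2.2624  2.0876  0.4923]
q=Σ⁻¹𝟙 = [11.5803  10.8362  32.1022  12.2538  10.5854  19.7856  9.4599]
a=μᵀp=1.690635  b=𝟙ᵀp=12.359929  c=𝟙ᵀq=106.603334  D=ac−b²=27.459502
λ₁=(c·0.143−b)/D = (106.603334·0.143−12.359929)/27.459502 = 0.105040
λ₂=(a−b·0.143)/D = (1.690635−12.359929·0.143)/27.459502 = -0.002798
w* = 0.105040·p + -0.002798·q:
  w_0 = 0.105040·0.3042 + -0.002798·11.5803 = -0.0005  (Intel)
  w_1 = 0.105040·1.2680 + -0.002798·10.8362 = 0.1029  (Boeing)
  w_2 = 0.105040·3.8654 + -0.002798·32.1022 = 0.3162  (Kellogg)
  w_3 = 0.105040·2.0801 + -0.002798·12.2538 = 0.1842  (Oracle)
  w_4 = 0.105040·2.2624 + -0.002798·10.5854 = 0.2080  (Ford)
  w_5 = 0.105040·2.0876 + -0.002798·19.7856 = 0.1639  (Raytheon)
  w_6 = 0.105040·0.4923 + -0.002798·9.4599 = 0.0252  (Visa)
Σw_i=1.0000  μᵀw=0.1430
σ²=wᵀΣw=λ₁·μ_p+λ₂ = 0.105040·0.143 + -0.002798 = 0.012223 ≈ 0.0122


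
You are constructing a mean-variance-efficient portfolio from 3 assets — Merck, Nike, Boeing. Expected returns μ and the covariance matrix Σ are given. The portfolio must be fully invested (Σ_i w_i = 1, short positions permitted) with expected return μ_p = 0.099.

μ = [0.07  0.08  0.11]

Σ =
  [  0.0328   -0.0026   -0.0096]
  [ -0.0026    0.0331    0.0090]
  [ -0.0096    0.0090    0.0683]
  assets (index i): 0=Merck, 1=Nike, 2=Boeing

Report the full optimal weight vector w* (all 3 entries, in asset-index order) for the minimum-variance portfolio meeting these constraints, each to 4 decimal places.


g=Σ⁻¹μ = [2.8094  2.1701  1.7195]
h=Σ⁻¹𝟙 = [37.4863  28.7733  16.1187]
a=μᵀg=0.559407  b=𝟙ᵀg=6.698963  c=𝟙ᵀh=82.378301  D=ac−b²=1.206888
λ₁=(c·0.099−b)/D = (82.378301·0.099−6.698963)/1.206888 = 1.206814
λ₂=(a−b·0.099)/D = (0.559407−6.698963·0.099)/1.206888 = -0.085998
w* = 1.206814·g + -0.085998·h:
  w_0 = 1.206814·2.8094 + -0.085998·37.4863 = 0.1667  (Merck)
  w_1 = 1.206814·2.1701 + -0.085998·28.7733 = 0.1444  (Nike)
  w_2 = 1.206814·1.7195 + -0.085998·16.1187 = 0.6889  (Boeing)
Σw_i=1.0000  μᵀw=0.0990
σ²=wᵀΣw=λ₁·μ_p+λ₂ = 1.206814·0.099 + -0.085998 = 0.033476 ≈ 0.0335

0.1667  0.1444  0.6889


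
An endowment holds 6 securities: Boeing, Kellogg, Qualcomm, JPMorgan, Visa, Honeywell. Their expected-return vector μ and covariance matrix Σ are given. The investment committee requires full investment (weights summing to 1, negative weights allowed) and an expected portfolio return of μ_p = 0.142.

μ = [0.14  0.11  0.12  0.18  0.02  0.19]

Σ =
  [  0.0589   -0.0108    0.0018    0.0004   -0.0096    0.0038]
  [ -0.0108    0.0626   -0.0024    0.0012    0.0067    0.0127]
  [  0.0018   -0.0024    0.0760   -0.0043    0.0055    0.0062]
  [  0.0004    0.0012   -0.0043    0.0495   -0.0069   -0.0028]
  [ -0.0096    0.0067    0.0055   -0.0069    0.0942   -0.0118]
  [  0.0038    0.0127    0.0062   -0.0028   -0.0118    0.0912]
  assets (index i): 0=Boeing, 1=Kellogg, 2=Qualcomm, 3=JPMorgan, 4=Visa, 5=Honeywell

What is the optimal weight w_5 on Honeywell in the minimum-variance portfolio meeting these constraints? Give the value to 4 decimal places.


0.1361

p=Σ⁻¹μ = [2.6290  1.7381  1.5864  3.9243  0.7826  1.8456]
q=Σ⁻¹𝟙 = [21.0436  16.2600  12.7197  23.1930  13.7437  9.4494]
a=μᵀp=1.822316  b=𝟙ᵀp=12.506074  c=𝟙ᵀq=96.409403  D=ac−b²=19.286541
λ₁=(c·0.142−b)/D = (96.409403·0.142−12.506074)/19.286541 = 0.061393
λ₂=(a−b·0.142)/D = (1.822316−12.506074·0.142)/19.286541 = 0.002409
w* = 0.061393·p + 0.002409·q:
  w_0 = 0.061393·2.6290 + 0.002409·21.0436 = 0.2121  (Boeing)
  w_1 = 0.061393·1.7381 + 0.002409·16.2600 = 0.1459  (Kellogg)
  w_2 = 0.061393·1.5864 + 0.002409·12.7197 = 0.1280  (Qualcomm)
  w_3 = 0.061393·3.9243 + 0.002409·23.1930 = 0.2968  (JPMorgan)
  w_4 = 0.061393·0.7826 + 0.002409·13.7437 = 0.0812  (Visa)
  w_5 = 0.061393·1.8456 + 0.002409·9.4494 = 0.1361  (Honeywell)
Σw_i=1.0000  μᵀw=0.1420
σ²=wᵀΣw=λ₁·μ_p+λ₂ = 0.061393·0.142 + 0.002409 = 0.011126 ≈ 0.0111


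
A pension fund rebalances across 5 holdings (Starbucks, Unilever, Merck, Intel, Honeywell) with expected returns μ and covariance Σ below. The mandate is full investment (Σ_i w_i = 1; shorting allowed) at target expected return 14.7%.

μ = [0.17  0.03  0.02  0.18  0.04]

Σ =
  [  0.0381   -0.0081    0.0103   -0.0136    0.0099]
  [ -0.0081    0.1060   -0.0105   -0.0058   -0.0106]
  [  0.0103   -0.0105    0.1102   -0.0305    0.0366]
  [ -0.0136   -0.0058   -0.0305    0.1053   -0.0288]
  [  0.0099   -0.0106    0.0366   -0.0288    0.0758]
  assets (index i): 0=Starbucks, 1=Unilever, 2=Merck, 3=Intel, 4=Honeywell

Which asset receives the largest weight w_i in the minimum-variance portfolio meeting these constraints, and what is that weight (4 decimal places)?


Starbucks (0.5377)

p=Σ⁻¹μ = [5.3556  0.9574  0.2402  2.7691  0.8982]
q=Σ⁻¹𝟙 = [30.7349  15.2775  8.3918  20.8963  15.2024]
a=μᵀp=1.478340  b=𝟙ᵀp=10.220516  c=𝟙ᵀq=90.502783  D=ac−b²=29.334931
λ₁=(c·0.147−b)/D = (90.502783·0.147−10.220516)/29.334931 = 0.105110
λ₂=(a−b·0.147)/D = (1.478340−10.220516·0.147)/29.334931 = -0.000821
w* = 0.105110·p + -0.000821·q:
  w_0 = 0.105110·5.3556 + -0.000821·30.7349 = 0.5377  (Starbucks)
  w_1 = 0.105110·0.9574 + -0.000821·15.2775 = 0.0881  (Unilever)
  w_2 = 0.105110·0.2402 + -0.000821·8.3918 = 0.0184  (Merck)
  w_3 = 0.105110·2.7691 + -0.000821·20.8963 = 0.2739  (Intel)
  w_4 = 0.105110·0.8982 + -0.000821·15.2024 = 0.0819  (Honeywell)
Σw_i=1.0000  μᵀw=0.1470
σ²=wᵀΣw=λ₁·μ_p+λ₂ = 0.105110·0.147 + -0.000821 = 0.014630 ≈ 0.0146


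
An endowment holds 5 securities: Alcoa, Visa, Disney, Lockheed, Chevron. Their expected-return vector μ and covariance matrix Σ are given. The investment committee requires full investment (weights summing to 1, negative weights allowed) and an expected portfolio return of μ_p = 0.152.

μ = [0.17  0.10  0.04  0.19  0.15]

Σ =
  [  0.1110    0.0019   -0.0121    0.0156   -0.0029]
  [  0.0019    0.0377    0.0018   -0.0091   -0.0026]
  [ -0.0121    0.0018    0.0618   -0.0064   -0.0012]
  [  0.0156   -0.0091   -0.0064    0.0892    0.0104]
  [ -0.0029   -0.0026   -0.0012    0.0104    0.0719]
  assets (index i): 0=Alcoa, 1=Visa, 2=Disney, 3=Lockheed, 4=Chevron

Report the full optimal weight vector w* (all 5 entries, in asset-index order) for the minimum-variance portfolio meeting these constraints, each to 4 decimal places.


0.1756  0.3043  -0.0190  0.2902  0.2490

x=Σ⁻¹μ = [1.3559  3.1671  1.0724  2.0627  1.9750]
y=Σ⁻¹𝟙 = [9.1806  29.0952  18.6740  12.2969  13.8636]
a=μᵀx=1.278273  b=𝟙ᵀx=9.633131  c=𝟙ᵀy=83.110269  D=ac−b²=13.440387
λ₁=(c·0.152−b)/D = (83.110269·0.152−9.633131)/13.440387 = 0.223180
λ₂=(a−b·0.152)/D = (1.278273−9.633131·0.152)/13.440387 = -0.013836
w* = 0.223180·x + -0.013836·y:
  w_0 = 0.223180·1.3559 + -0.013836·9.1806 = 0.1756  (Alcoa)
  w_1 = 0.223180·3.1671 + -0.013836·29.0952 = 0.3043  (Visa)
  w_2 = 0.223180·1.0724 + -0.013836·18.6740 = -0.0190  (Disney)
  w_3 = 0.223180·2.0627 + -0.013836·12.2969 = 0.2902  (Lockheed)
  w_4 = 0.223180·1.9750 + -0.013836·13.8636 = 0.2490  (Chevron)
Σw_i=1.0000  μᵀw=0.1520
σ²=wᵀΣw=λ₁·μ_p+λ₂ = 0.223180·0.152 + -0.013836 = 0.020087 ≈ 0.0201


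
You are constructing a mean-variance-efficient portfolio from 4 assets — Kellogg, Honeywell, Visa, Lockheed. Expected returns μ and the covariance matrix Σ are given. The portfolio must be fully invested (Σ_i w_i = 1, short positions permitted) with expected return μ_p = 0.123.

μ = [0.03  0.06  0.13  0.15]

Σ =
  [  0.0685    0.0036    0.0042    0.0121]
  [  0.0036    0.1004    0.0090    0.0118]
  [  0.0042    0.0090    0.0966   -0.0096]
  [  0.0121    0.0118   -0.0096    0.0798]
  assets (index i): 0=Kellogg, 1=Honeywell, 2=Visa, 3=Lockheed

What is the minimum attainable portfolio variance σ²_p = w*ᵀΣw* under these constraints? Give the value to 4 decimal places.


0.0302

x=Σ⁻¹μ = [-0.0269  0.2224  1.5284  2.0348]
y=Σ⁻¹𝟙 = [11.6572  7.3414  10.2454  10.9107]
a=μᵀx=0.516446  b=𝟙ᵀx=3.758717  c=𝟙ᵀy=40.154808  D=ac−b²=6.609832
λ₁=(c·0.123−b)/D = (40.154808·0.123−3.758717)/6.609832 = 0.178571
λ₂=(a−b·0.123)/D = (0.516446−3.758717·0.123)/6.609832 = 0.008188
w* = 0.178571·x + 0.008188·y:
  w_0 = 0.178571·-0.0269 + 0.008188·11.6572 = 0.0907  (Kellogg)
  w_1 = 0.178571·0.2224 + 0.008188·7.3414 = 0.0998  (Honeywell)
  w_2 = 0.178571·1.5284 + 0.008188·10.2454 = 0.3568  (Visa)
  w_3 = 0.178571·2.0348 + 0.008188·10.9107 = 0.4527  (Lockheed)
Σw_i=1.0000  μᵀw=0.1230
σ²=wᵀΣw=λ₁·μ_p+λ₂ = 0.178571·0.123 + 0.008188 = 0.030153 ≈ 0.0302


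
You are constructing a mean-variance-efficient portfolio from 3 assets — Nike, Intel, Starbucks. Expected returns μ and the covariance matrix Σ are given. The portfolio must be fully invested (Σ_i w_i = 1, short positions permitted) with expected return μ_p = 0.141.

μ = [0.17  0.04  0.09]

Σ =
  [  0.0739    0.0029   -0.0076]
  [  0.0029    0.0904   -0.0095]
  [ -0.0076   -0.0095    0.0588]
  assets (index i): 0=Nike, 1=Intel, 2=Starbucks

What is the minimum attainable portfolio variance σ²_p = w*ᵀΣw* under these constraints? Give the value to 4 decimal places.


0.0342

g=Σ⁻¹μ = [2.4779  0.5671  1.9425]
h=Σ⁻¹𝟙 = [15.1935  12.7852  21.0362]
a=μᵀg=0.618758  b=𝟙ᵀg=4.987560  c=𝟙ᵀh=49.014914  D=ac−b²=5.452616
λ₁=(c·0.141−b)/D = (49.014914·0.141−4.987560)/5.452616 = 0.352774
λ₂=(a−b·0.141)/D = (0.618758−4.987560·0.141)/5.452616 = -0.015495
w* = 0.352774·g + -0.015495·h:
  w_0 = 0.352774·2.4779 + -0.015495·15.1935 = 0.6387  (Nike)
  w_1 = 0.352774·0.5671 + -0.015495·12.7852 = 0.0020  (Intel)
  w_2 = 0.352774·1.9425 + -0.015495·21.0362 = 0.3593  (Starbucks)
Σw_i=1.0000  μᵀw=0.1410
σ²=wᵀΣw=λ₁·μ_p+λ₂ = 0.352774·0.141 + -0.015495 = 0.034246 ≈ 0.0342


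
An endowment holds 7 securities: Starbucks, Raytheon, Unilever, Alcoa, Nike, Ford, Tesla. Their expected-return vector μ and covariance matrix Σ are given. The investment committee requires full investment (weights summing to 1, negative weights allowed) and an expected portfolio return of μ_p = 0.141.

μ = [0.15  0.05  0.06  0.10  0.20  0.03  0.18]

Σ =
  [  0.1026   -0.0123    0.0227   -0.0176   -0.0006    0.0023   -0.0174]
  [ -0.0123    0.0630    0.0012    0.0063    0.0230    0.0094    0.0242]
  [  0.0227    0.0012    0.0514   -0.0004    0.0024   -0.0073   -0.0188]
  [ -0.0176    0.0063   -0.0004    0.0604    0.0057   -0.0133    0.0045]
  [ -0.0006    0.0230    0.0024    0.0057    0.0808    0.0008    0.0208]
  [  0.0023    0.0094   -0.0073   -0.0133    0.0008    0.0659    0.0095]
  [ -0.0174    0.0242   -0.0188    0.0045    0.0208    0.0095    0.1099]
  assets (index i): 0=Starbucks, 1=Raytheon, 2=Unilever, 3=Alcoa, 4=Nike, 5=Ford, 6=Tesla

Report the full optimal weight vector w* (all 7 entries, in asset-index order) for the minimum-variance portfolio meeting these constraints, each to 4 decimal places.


u=Σ⁻¹μ = [1.8056  -0.5874  1.0303  2.0955  2.0339  0.7441  1.6942]
v=Σ⁻¹𝟙 = [11.0267  6.9439  20.3923  22.1695  5.7668  19.1433  9.1503]
a=μᵀu=1.246920  b=𝟙ᵀu=8.816398  c=𝟙ᵀv=94.592754  D=ac−b²=40.220696
λ₁=(c·0.141−b)/D = (94.592754·0.141−8.816398)/40.220696 = 0.112409
λ₂=(a−b·0.141)/D = (1.246920−8.816398·0.141)/40.220696 = 0.000095
w* = 0.112409·u + 0.000095·v:
  w_0 = 0.112409·1.8056 + 0.000095·11.0267 = 0.2040  (Starbucks)
  w_1 = 0.112409·-0.5874 + 0.000095·6.9439 = -0.0654  (Raytheon)
  w_2 = 0.112409·1.0303 + 0.000095·20.3923 = 0.1177  (Unilever)
  w_3 = 0.112409·2.0955 + 0.000095·22.1695 = 0.2377  (Alcoa)
  w_4 = 0.112409·2.0339 + 0.000095·5.7668 = 0.2292  (Nike)
  w_5 = 0.112409·0.7441 + 0.000095·19.1433 = 0.0855  (Ford)
  w_6 = 0.112409·1.6942 + 0.000095·9.1503 = 0.1913  (Tesla)
Σw_i=1.0000  μᵀw=0.1410
σ²=wᵀΣw=λ₁·μ_p+λ₂ = 0.112409·0.141 + 0.000095 = 0.015944 ≈ 0.0159

0.2040  -0.0654  0.1177  0.2377  0.2292  0.0855  0.1913


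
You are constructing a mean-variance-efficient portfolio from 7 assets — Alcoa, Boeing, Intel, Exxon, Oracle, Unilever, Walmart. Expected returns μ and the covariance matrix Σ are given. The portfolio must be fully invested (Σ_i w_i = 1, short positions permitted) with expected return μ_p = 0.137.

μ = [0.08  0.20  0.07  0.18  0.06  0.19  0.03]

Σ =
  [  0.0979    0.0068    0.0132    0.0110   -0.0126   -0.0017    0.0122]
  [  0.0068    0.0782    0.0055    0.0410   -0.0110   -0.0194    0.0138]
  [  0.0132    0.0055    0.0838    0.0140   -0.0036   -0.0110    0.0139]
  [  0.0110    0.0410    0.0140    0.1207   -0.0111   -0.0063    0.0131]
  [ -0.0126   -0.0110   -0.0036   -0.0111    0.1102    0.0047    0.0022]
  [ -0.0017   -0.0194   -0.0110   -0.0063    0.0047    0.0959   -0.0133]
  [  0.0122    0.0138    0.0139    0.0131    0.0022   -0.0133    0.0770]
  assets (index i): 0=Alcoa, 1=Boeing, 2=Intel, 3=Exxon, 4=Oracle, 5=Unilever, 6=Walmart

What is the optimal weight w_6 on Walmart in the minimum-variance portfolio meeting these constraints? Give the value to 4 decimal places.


0.0737

u=Σ⁻¹μ = [0.6000  2.9452  0.8497  0.5629  0.8784  2.6727  -0.0459]
v=Σ⁻¹𝟙 = [8.1301  13.8162  10.2967  2.4776  11.1244  15.4541  9.2940]
a=μᵀu=1.356973  b=𝟙ᵀu=8.462942  c=𝟙ᵀv=70.593010  D=ac−b²=24.171421
λ₁=(c·0.137−b)/D = (70.593010·0.137−8.462942)/24.171421 = 0.049989
λ₂=(a−b·0.137)/D = (1.356973−8.462942·0.137)/24.171421 = 0.008173
w* = 0.049989·u + 0.008173·v:
  w_0 = 0.049989·0.6000 + 0.008173·8.1301 = 0.0964  (Alcoa)
  w_1 = 0.049989·2.9452 + 0.008173·13.8162 = 0.2601  (Boeing)
  w_2 = 0.049989·0.8497 + 0.008173·10.2967 = 0.1266  (Intel)
  w_3 = 0.049989·0.5629 + 0.008173·2.4776 = 0.0484  (Exxon)
  w_4 = 0.049989·0.8784 + 0.008173·11.1244 = 0.1348  (Oracle)
  w_5 = 0.049989·2.6727 + 0.008173·15.4541 = 0.2599  (Unilever)
  w_6 = 0.049989·-0.0459 + 0.008173·9.2940 = 0.0737  (Walmart)
Σw_i=1.0000  μᵀw=0.1370
σ²=wᵀΣw=λ₁·μ_p+λ₂ = 0.049989·0.137 + 0.008173 = 0.015021 ≈ 0.0150


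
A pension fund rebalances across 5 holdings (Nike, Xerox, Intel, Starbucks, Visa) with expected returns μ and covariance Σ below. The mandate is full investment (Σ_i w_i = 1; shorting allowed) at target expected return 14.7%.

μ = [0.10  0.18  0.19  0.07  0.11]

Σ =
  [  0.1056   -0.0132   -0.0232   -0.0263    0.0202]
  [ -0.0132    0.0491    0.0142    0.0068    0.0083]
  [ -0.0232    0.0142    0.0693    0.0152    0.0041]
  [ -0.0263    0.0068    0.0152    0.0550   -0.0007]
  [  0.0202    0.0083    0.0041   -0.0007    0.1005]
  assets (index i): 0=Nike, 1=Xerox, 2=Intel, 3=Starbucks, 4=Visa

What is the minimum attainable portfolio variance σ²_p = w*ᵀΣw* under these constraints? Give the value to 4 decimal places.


x=Σ⁻¹μ = [2.1540  3.3041  2.5038  1.2060  0.2950]
y=Σ⁻¹𝟙 = [18.9869  18.2587  12.0241  21.7351  4.2869]
a=μᵀx=1.402723  b=𝟙ᵀx=9.462856  c=𝟙ᵀy=75.291693  D=ac−b²=16.067730
λ₁=(c·0.147−b)/D = (75.291693·0.147−9.462856)/16.067730 = 0.099891
λ₂=(a−b·0.147)/D = (1.402723−9.462856·0.147)/16.067730 = 0.000727
w* = 0.099891·x + 0.000727·y:
  w_0 = 0.099891·2.1540 + 0.000727·18.9869 = 0.2290  (Nike)
  w_1 = 0.099891·3.3041 + 0.000727·18.2587 = 0.3433  (Xerox)
  w_2 = 0.099891·2.5038 + 0.000727·12.0241 = 0.2589  (Intel)
  w_3 = 0.099891·1.2060 + 0.000727·21.7351 = 0.1363  (Starbucks)
  w_4 = 0.099891·0.2950 + 0.000727·4.2869 = 0.0326  (Visa)
Σw_i=1.0000  μᵀw=0.1470
σ²=wᵀΣw=λ₁·μ_p+λ₂ = 0.099891·0.147 + 0.000727 = 0.015411 ≈ 0.0154

0.0154


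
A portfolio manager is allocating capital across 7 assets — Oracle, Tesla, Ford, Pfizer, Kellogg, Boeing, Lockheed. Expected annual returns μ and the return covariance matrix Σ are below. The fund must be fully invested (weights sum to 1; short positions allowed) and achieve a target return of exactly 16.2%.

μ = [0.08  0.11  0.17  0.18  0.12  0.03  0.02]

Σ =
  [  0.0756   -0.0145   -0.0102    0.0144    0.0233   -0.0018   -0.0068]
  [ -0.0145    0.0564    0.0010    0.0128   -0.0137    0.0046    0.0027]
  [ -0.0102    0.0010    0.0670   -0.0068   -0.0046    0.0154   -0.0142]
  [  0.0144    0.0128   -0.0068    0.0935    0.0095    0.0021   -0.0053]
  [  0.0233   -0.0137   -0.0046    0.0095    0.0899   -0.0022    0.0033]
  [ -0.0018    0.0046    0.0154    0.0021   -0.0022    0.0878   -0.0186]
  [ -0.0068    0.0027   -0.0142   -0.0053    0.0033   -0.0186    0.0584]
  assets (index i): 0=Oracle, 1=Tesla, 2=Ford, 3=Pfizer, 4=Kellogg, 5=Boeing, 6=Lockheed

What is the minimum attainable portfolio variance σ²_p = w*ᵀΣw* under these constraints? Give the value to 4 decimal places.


0.0219

x=Σ⁻¹μ = [1.3139  2.1175  3.2313  1.6109  1.2652  -0.0530  1.2411]
y=Σ⁻¹𝟙 = [18.7786  20.4035  21.7599  6.9657  9.0345  12.8534  27.8728]
a=μᵀx=1.352379  b=𝟙ᵀx=10.726904  c=𝟙ᵀy=117.668552  D=ac−b²=44.066022
λ₁=(c·0.162−b)/D = (117.668552·0.162−10.726904)/44.066022 = 0.189157
λ₂=(a−b·0.162)/D = (1.352379−10.726904·0.162)/44.066022 = -0.008745
w* = 0.189157·x + -0.008745·y:
  w_0 = 0.189157·1.3139 + -0.008745·18.7786 = 0.0843  (Oracle)
  w_1 = 0.189157·2.1175 + -0.008745·20.4035 = 0.2221  (Tesla)
  w_2 = 0.189157·3.2313 + -0.008745·21.7599 = 0.4209  (Ford)
  w_3 = 0.189157·1.6109 + -0.008745·6.9657 = 0.2438  (Pfizer)
  w_4 = 0.189157·1.2652 + -0.008745·9.0345 = 0.1603  (Kellogg)
  w_5 = 0.189157·-0.0530 + -0.008745·12.8534 = -0.1224  (Boeing)
  w_6 = 0.189157·1.2411 + -0.008745·27.8728 = -0.0090  (Lockheed)
Σw_i=1.0000  μᵀw=0.1620
σ²=wᵀΣw=λ₁·μ_p+λ₂ = 0.189157·0.162 + -0.008745 = 0.021898 ≈ 0.0219


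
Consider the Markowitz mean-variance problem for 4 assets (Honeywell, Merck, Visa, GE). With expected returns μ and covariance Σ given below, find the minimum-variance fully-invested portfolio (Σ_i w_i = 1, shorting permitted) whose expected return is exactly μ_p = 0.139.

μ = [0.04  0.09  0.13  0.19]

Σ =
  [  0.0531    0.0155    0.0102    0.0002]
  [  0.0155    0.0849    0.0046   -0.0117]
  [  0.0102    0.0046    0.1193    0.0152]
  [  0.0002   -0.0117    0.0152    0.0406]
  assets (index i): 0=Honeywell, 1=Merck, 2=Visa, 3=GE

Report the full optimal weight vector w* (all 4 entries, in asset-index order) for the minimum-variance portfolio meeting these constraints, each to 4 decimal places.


p=Σ⁻¹μ = [0.1664  1.7031  0.3687  5.0318]
q=Σ⁻¹𝟙 = [14.4061  12.6967  3.2192  27.0133]
a=μᵀp=1.163902  b=𝟙ᵀp=7.269967  c=𝟙ᵀq=57.335275  D=ac−b²=13.880230
λ₁=(c·0.139−b)/D = (57.335275·0.139−7.269967)/13.880230 = 0.050405
λ₂=(a−b·0.139)/D = (1.163902−7.269967·0.139)/13.880230 = 0.011050
w* = 0.050405·p + 0.011050·q:
  w_0 = 0.050405·0.1664 + 0.011050·14.4061 = 0.1676  (Honeywell)
  w_1 = 0.050405·1.7031 + 0.011050·12.6967 = 0.2261  (Merck)
  w_2 = 0.050405·0.3687 + 0.011050·3.2192 = 0.0542  (Visa)
  w_3 = 0.050405·5.0318 + 0.011050·27.0133 = 0.5521  (GE)
Σw_i=1.0000  μᵀw=0.1390
σ²=wᵀΣw=λ₁·μ_p+λ₂ = 0.050405·0.139 + 0.011050 = 0.018056 ≈ 0.0181

0.1676  0.2261  0.0542  0.5521


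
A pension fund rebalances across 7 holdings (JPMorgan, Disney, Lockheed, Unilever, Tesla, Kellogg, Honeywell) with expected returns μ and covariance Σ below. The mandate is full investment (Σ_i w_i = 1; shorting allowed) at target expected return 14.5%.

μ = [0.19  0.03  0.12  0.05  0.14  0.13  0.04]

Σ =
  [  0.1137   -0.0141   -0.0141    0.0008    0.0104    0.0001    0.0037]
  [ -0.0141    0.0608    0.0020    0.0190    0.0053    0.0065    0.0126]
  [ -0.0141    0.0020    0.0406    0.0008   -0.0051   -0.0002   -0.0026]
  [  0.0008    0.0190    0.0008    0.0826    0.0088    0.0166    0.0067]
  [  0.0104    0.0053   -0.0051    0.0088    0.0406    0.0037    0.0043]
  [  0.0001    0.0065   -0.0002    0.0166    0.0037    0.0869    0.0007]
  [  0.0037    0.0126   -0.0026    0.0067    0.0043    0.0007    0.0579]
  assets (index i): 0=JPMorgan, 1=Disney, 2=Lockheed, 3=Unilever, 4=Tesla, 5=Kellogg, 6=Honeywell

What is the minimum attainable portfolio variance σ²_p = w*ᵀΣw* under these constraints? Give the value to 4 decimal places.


p=Σ⁻¹μ = [1.8994  0.3356  4.0516  -0.1919  3.2970  1.3707  0.4391]
q=Σ⁻¹𝟙 = [11.7266  11.3338  31.6074  3.9559  21.0299  8.9604  13.3468]
a=μᵀp=1.504898  b=𝟙ᵀp=11.201661  c=𝟙ᵀq=101.960834  D=ac−b²=27.963407
λ₁=(c·0.145−b)/D = (101.960834·0.145−11.201661)/27.963407 = 0.128120
λ₂=(a−b·0.145)/D = (1.504898−11.201661·0.145)/27.963407 = -0.004268
w* = 0.128120·p + -0.004268·q:
  w_0 = 0.128120·1.8994 + -0.004268·11.7266 = 0.1933  (JPMorgan)
  w_1 = 0.128120·0.3356 + -0.004268·11.3338 = -0.0054  (Disney)
  w_2 = 0.128120·4.0516 + -0.004268·31.6074 = 0.3842  (Lockheed)
  w_3 = 0.128120·-0.1919 + -0.004268·3.9559 = -0.0415  (Unilever)
  w_4 = 0.128120·3.2970 + -0.004268·21.0299 = 0.3327  (Tesla)
  w_5 = 0.128120·1.3707 + -0.004268·8.9604 = 0.1374  (Kellogg)
  w_6 = 0.128120·0.4391 + -0.004268·13.3468 = -0.0007  (Honeywell)
Σw_i=1.0000  μᵀw=0.1450
σ²=wᵀΣw=λ₁·μ_p+λ₂ = 0.128120·0.145 + -0.004268 = 0.014310 ≈ 0.0143

0.0143


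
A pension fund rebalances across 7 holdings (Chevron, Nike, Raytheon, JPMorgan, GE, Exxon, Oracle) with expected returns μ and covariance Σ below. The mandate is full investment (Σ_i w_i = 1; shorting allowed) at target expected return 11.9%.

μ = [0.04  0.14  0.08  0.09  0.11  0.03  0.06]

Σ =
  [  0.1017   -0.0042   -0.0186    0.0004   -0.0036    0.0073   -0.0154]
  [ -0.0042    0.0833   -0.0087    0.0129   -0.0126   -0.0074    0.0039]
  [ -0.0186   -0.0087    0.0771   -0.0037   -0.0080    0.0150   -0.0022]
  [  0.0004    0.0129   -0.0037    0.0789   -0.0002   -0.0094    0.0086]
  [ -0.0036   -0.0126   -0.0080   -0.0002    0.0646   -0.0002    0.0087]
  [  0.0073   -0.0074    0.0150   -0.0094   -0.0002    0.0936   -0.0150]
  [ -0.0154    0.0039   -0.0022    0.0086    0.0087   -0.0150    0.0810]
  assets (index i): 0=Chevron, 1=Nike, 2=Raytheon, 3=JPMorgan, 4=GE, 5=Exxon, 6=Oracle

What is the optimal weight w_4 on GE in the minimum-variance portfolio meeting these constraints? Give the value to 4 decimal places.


x=Σ⁻¹μ = [0.9437  2.1290  1.7404  0.8496  2.3109  0.3205  0.5859]
y=Σ⁻¹𝟙 = [16.0926  16.6001  19.6053  10.6411  20.2427  10.9321  13.8589]
a=μᵀx=0.850480  b=𝟙ᵀx=8.880040  c=𝟙ᵀy=107.972864  D=ac−b²=12.973615
λ₁=(c·0.119−b)/D = (107.972864·0.119−8.880040)/12.973615 = 0.305908
λ₂=(a−b·0.119)/D = (0.850480−8.880040·0.119)/12.973615 = -0.015897
w* = 0.305908·x + -0.015897·y:
  w_0 = 0.305908·0.9437 + -0.015897·16.0926 = 0.0329  (Chevron)
  w_1 = 0.305908·2.1290 + -0.015897·16.6001 = 0.3874  (Nike)
  w_2 = 0.305908·1.7404 + -0.015897·19.6053 = 0.2207  (Raytheon)
  w_3 = 0.305908·0.8496 + -0.015897·10.6411 = 0.0907  (JPMorgan)
  w_4 = 0.305908·2.3109 + -0.015897·20.2427 = 0.3851  (GE)
  w_5 = 0.305908·0.3205 + -0.015897·10.9321 = -0.0758  (Exxon)
  w_6 = 0.305908·0.5859 + -0.015897·13.8589 = -0.0411  (Oracle)
Σw_i=1.0000  μᵀw=0.1190
σ²=wᵀΣw=λ₁·μ_p+λ₂ = 0.305908·0.119 + -0.015897 = 0.020506 ≈ 0.0205

0.3851


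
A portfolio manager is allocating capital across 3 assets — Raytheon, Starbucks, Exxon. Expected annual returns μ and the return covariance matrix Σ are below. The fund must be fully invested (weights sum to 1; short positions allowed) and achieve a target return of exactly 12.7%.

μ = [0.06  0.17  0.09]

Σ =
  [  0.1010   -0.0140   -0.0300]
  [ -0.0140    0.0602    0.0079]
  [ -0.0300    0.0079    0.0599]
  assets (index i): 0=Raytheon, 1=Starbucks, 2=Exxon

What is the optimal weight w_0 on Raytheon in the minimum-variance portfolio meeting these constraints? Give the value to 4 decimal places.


0.2089

g=Σ⁻¹μ = [1.5655  2.9388  1.8990]
h=Σ⁻¹𝟙 = [19.5588  17.9950  24.1169]
a=μᵀg=0.764427  b=𝟙ᵀg=6.403200  c=𝟙ᵀh=61.670706  D=ac−b²=6.141764
λ₁=(c·0.127−b)/D = (61.670706·0.127−6.403200)/6.141764 = 0.232666
λ₂=(a−b·0.127)/D = (0.764427−6.403200·0.127)/6.141764 = -0.007942
w* = 0.232666·g + -0.007942·h:
  w_0 = 0.232666·1.5655 + -0.007942·19.5588 = 0.2089  (Raytheon)
  w_1 = 0.232666·2.9388 + -0.007942·17.9950 = 0.5408  (Starbucks)
  w_2 = 0.232666·1.8990 + -0.007942·24.1169 = 0.2503  (Exxon)
Σw_i=1.0000  μᵀw=0.1270
σ²=wᵀΣw=λ₁·μ_p+λ₂ = 0.232666·0.127 + -0.007942 = 0.021606 ≈ 0.0216


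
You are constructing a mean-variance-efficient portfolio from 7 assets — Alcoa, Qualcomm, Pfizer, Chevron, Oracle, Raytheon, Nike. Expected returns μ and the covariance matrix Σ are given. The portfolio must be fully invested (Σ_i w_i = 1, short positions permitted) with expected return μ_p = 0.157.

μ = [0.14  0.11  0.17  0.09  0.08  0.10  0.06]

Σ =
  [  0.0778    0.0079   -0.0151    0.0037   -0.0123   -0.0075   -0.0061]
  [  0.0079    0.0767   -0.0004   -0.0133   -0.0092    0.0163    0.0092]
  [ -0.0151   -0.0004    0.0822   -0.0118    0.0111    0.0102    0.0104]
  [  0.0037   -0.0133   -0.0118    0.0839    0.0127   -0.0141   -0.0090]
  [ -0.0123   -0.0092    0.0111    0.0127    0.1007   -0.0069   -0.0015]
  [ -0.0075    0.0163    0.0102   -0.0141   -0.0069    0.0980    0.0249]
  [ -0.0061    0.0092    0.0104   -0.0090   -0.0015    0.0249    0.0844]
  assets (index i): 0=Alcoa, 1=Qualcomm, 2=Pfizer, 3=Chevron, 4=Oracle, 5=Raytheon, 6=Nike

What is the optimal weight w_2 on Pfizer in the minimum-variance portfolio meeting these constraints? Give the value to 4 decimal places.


g=Σ⁻¹μ = [2.3053  1.3468  2.4641  1.6016  0.7933  0.9158  0.3418]
h=Σ⁻¹𝟙 = [16.7251  12.4471  13.9586  16.0103  10.2822  8.6184  9.3277]
a=μᵀg=1.209479  b=𝟙ᵀg=9.768670  c=𝟙ᵀh=87.369443  D=ac−b²=10.244566
λ₁=(c·0.157−b)/D = (87.369443·0.157−9.768670)/10.244566 = 0.385407
λ₂=(a−b·0.157)/D = (1.209479−9.768670·0.157)/10.244566 = -0.031646
w* = 0.385407·g + -0.031646·h:
  w_0 = 0.385407·2.3053 + -0.031646·16.7251 = 0.3592  (Alcoa)
  w_1 = 0.385407·1.3468 + -0.031646·12.4471 = 0.1252  (Qualcomm)
  w_2 = 0.385407·2.4641 + -0.031646·13.9586 = 0.5079  (Pfizer)
  w_3 = 0.385407·1.6016 + -0.031646·16.0103 = 0.1106  (Chevron)
  w_4 = 0.385407·0.7933 + -0.031646·10.2822 = -0.0196  (Oracle)
  w_5 = 0.385407·0.9158 + -0.031646·8.6184 = 0.0802  (Raytheon)
  w_6 = 0.385407·0.3418 + -0.031646·9.3277 = -0.1635  (Nike)
Σw_i=1.0000  μᵀw=0.1570
σ²=wᵀΣw=λ₁·μ_p+λ₂ = 0.385407·0.157 + -0.031646 = 0.028863 ≈ 0.0289

0.5079


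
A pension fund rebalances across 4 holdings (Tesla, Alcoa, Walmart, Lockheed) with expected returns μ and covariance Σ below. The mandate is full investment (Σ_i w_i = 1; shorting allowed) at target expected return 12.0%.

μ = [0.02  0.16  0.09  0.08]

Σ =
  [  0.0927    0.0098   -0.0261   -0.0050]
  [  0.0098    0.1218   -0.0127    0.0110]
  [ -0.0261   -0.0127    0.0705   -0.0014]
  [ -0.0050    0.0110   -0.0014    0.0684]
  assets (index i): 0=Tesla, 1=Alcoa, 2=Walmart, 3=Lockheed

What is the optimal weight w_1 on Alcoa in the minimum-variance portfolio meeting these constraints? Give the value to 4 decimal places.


x=Σ⁻¹μ = [0.6276  1.3547  1.7735  1.0339]
y=Σ⁻¹𝟙 = [17.0238  7.7936  22.1899  15.0651]
a=μᵀx=0.471632  b=𝟙ᵀx=4.789761  c=𝟙ᵀy=62.072492  D=ac−b²=6.333544
λ₁=(c·0.120−b)/D = (62.072492·0.120−4.789761)/6.333544 = 0.419818
λ₂=(a−b·0.120)/D = (0.471632−4.789761·0.120)/6.333544 = -0.016285
w* = 0.419818·x + -0.016285·y:
  w_0 = 0.419818·0.6276 + -0.016285·17.0238 = -0.0137  (Tesla)
  w_1 = 0.419818·1.3547 + -0.016285·7.7936 = 0.4418  (Alcoa)
  w_2 = 0.419818·1.7735 + -0.016285·22.1899 = 0.3832  (Walmart)
  w_3 = 0.419818·1.0339 + -0.016285·15.0651 = 0.1887  (Lockheed)
Σw_i=1.0000  μᵀw=0.1200
σ²=wᵀΣw=λ₁·μ_p+λ₂ = 0.419818·0.120 + -0.016285 = 0.034094 ≈ 0.0341

0.4418


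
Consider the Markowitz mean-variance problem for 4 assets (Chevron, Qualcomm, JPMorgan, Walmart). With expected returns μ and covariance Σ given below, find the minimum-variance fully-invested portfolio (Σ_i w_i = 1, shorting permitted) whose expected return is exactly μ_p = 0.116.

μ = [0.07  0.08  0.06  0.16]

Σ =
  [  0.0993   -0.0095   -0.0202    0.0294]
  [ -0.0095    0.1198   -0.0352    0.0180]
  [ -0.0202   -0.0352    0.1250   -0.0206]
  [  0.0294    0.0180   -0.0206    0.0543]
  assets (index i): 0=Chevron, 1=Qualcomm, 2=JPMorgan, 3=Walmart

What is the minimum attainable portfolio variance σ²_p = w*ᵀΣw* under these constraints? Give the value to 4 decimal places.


p=Σ⁻¹μ = [0.0504  0.5353  1.1635  3.1833]
q=Σ⁻¹𝟙 = [9.7713  11.3302  15.2683  15.1622]
a=μᵀp=0.625485  b=𝟙ᵀp=4.932461  c=𝟙ᵀq=51.532014  D=ac−b²=7.903308
λ₁=(c·0.116−b)/D = (51.532014·0.116−4.932461)/7.903308 = 0.132255
λ₂=(a−b·0.116)/D = (0.625485−4.932461·0.116)/7.903308 = 0.006746
w* = 0.132255·p + 0.006746·q:
  w_0 = 0.132255·0.0504 + 0.006746·9.7713 = 0.0726  (Chevron)
  w_1 = 0.132255·0.5353 + 0.006746·11.3302 = 0.1472  (Qualcomm)
  w_2 = 0.132255·1.1635 + 0.006746·15.2683 = 0.2569  (JPMorgan)
  w_3 = 0.132255·3.1833 + 0.006746·15.1622 = 0.5233  (Walmart)
Σw_i=1.0000  μᵀw=0.1160
σ²=wᵀΣw=λ₁·μ_p+λ₂ = 0.132255·0.116 + 0.006746 = 0.022088 ≈ 0.0221

0.0221


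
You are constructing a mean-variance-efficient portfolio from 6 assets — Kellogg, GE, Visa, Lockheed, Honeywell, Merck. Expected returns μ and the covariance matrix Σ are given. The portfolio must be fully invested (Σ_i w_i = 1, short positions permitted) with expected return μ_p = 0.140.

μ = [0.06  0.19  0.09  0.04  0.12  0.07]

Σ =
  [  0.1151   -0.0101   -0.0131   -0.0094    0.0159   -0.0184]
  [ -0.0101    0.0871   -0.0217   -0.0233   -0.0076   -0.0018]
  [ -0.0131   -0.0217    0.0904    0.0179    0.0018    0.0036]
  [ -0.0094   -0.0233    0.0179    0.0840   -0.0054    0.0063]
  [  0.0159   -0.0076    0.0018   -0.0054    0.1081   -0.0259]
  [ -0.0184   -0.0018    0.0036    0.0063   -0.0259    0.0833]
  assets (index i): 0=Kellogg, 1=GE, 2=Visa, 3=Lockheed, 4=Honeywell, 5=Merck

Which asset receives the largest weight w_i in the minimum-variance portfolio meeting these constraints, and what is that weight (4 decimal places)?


g=Σ⁻¹μ = [1.0962  3.1760  1.6037  1.1271  1.5564  1.4805]
h=Σ⁻¹𝟙 = [14.6661  22.6908  14.4177  16.2838  13.6009  18.1089]
a=μᵀg=1.149030  b=𝟙ᵀg=10.039895  c=𝟙ᵀh=99.768207  D=ac−b²=13.837141
λ₁=(c·0.140−b)/D = (99.768207·0.140−10.039895)/13.837141 = 0.283849
λ₂=(a−b·0.140)/D = (1.149030−10.039895·0.140)/13.837141 = -0.018541
w* = 0.283849·g + -0.018541·h:
  w_0 = 0.283849·1.0962 + -0.018541·14.6661 = 0.0392  (Kellogg)
  w_1 = 0.283849·3.1760 + -0.018541·22.6908 = 0.4808  (GE)
  w_2 = 0.283849·1.6037 + -0.018541·14.4177 = 0.1879  (Visa)
  w_3 = 0.283849·1.1271 + -0.018541·16.2838 = 0.0180  (Lockheed)
  w_4 = 0.283849·1.5564 + -0.018541·13.6009 = 0.1896  (Honeywell)
  w_5 = 0.283849·1.4805 + -0.018541·18.1089 = 0.0845  (Merck)
Σw_i=1.0000  μᵀw=0.1400
σ²=wᵀΣw=λ₁·μ_p+λ₂ = 0.283849·0.140 + -0.018541 = 0.021198 ≈ 0.0212

GE (0.4808)


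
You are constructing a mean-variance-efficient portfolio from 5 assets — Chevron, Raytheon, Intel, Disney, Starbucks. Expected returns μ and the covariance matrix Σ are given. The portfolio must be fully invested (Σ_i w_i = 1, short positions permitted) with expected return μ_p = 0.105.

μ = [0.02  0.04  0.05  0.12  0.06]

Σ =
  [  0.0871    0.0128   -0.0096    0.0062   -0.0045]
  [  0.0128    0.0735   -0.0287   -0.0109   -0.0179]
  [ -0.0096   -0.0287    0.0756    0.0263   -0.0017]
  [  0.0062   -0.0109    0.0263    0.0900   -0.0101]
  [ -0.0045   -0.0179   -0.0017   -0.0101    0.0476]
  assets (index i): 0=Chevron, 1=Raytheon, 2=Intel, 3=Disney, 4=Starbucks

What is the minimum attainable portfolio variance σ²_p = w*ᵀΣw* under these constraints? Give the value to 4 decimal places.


x=Σ⁻¹μ = [0.0864  1.6127  0.7992  1.5395  2.2303]
y=Σ⁻¹𝟙 = [10.5029  31.6926  23.4073  11.5614  37.2085]
a=μᵀx=0.424747  b=𝟙ᵀx=6.267999  c=𝟙ᵀy=114.372637  D=ac−b²=9.291673
λ₁=(c·0.105−b)/D = (114.372637·0.105−6.267999)/9.291673 = 0.617879
λ₂=(a−b·0.105)/D = (0.424747−6.267999·0.105)/9.291673 = -0.025118
w* = 0.617879·x + -0.025118·y:
  w_0 = 0.617879·0.0864 + -0.025118·10.5029 = -0.2105  (Chevron)
  w_1 = 0.617879·1.6127 + -0.025118·31.6926 = 0.2004  (Raytheon)
  w_2 = 0.617879·0.7992 + -0.025118·23.4073 = -0.0942  (Intel)
  w_3 = 0.617879·1.5395 + -0.025118·11.5614 = 0.6608  (Disney)
  w_4 = 0.617879·2.2303 + -0.025118·37.2085 = 0.4434  (Starbucks)
Σw_i=1.0000  μᵀw=0.1050
σ²=wᵀΣw=λ₁·μ_p+λ₂ = 0.617879·0.105 + -0.025118 = 0.039759 ≈ 0.0398

0.0398


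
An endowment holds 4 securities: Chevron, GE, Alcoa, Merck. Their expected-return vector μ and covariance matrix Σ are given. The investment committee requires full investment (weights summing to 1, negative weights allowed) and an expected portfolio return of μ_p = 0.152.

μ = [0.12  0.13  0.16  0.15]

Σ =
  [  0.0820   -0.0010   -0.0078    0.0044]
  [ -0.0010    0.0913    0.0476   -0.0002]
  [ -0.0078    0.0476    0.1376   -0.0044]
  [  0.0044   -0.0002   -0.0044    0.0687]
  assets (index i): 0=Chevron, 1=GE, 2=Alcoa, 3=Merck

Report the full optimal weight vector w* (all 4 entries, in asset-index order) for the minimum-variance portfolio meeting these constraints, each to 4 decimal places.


0.0723  -0.0186  0.3796  0.5667

g=Σ⁻¹μ = [1.4535  0.9265  0.9937  2.1567]
h=Σ⁻¹𝟙 = [12.0644  8.2163  5.5620  14.1635]
a=μᵀg=0.777344  b=𝟙ᵀg=5.530285  c=𝟙ᵀh=40.006151  D=ac−b²=0.514513
λ₁=(c·0.152−b)/D = (40.006151·0.152−5.530285)/0.514513 = 1.070235
λ₂=(a−b·0.152)/D = (0.777344−5.530285·0.152)/0.514513 = -0.122949
w* = 1.070235·g + -0.122949·h:
  w_0 = 1.070235·1.4535 + -0.122949·12.0644 = 0.0723  (Chevron)
  w_1 = 1.070235·0.9265 + -0.122949·8.2163 = -0.0186  (GE)
  w_2 = 1.070235·0.9937 + -0.122949·5.5620 = 0.3796  (Alcoa)
  w_3 = 1.070235·2.1567 + -0.122949·14.1635 = 0.5667  (Merck)
Σw_i=1.0000  μᵀw=0.1520
σ²=wᵀΣw=λ₁·μ_p+λ₂ = 1.070235·0.152 + -0.122949 = 0.039727 ≈ 0.0397
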